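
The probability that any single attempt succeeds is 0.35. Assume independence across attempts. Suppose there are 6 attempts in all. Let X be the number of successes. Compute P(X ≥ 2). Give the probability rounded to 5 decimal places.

X ~ Binomial(6, 0.35); P(X ≥ 2) = Σ C(6,k) p^k (1−p)^(6−k) over k:
  k=2: C(6,2)·0.35^2·0.65^4 = 0.3280052
  k=3: C(6,3)·0.35^3·0.65^3 = 0.2354909
  k=4: C(6,4)·0.35^4·0.65^2 = 0.0951021
  k=5: C(6,5)·0.35^5·0.65^1 = 0.0204835
  k=6: C(6,6)·0.35^6·0.65^0 = 0.0018383
Total = 0.6809201

0.68092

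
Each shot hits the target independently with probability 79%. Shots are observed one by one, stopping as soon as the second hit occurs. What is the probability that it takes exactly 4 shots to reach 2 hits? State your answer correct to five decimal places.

0.08257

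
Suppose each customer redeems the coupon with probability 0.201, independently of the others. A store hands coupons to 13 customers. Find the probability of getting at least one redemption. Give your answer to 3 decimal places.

0.946

P(at least one) = 1 − P(none) = 1 − (1 − 0.201)^13
= 1 − 0.05409 = 0.94591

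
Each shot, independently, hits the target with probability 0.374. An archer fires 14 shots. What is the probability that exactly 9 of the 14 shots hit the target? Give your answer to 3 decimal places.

X ~ Binomial(n=14, p=0.374).
P(X=9) = C(14,9) · p^9 · (1−p)^5
= 2002 · 0.00014317 · 0.096133 = 0.02755

0.028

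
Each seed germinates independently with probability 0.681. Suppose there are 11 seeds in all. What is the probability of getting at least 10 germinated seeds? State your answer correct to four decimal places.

X ~ Binomial(11, 0.681); P(X ≥ 10) = Σ C(11,k) p^k (1−p)^(11−k) over k:
  k=10: C(11,10)·0.681^10·0.319^1 = 0.075276
  k=11: C(11,11)·0.681^11·0.319^0 = 0.014609
Total = 0.089885

0.0899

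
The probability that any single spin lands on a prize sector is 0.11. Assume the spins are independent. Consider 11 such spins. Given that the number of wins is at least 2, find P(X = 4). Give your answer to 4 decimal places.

X ~ Binomial(11, 0.11). Want P(X=4 | X≥2) = P(X=4) / P(X≥2).
P(X=4) = C(11,4)·0.11^4·0.89^7 = 0.021371
P(X≥2) = 1 − 0.277517 − 0.377299 = 0.345184
Ratio = 0.021371 / 0.345184 = 0.061910

0.0619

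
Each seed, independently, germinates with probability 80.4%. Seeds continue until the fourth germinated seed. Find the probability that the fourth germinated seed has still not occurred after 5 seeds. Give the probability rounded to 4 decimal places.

Needing more than 5 seeds ⇔ fewer than 4 successes in the first 5. With X ~ Binomial(5, 0.804), P(Y > 5) = P(X ≤ 3).
  k=0: C(5,0)·0.804^0·0.196^5 = 0.000289
  k=1: C(5,1)·0.804^1·0.196^4 = 0.005933
  k=2: C(5,2)·0.804^2·0.196^3 = 0.048672
  k=3: C(5,3)·0.804^3·0.196^2 = 0.199655
P(X ≤ 3) = 0.254549

0.2545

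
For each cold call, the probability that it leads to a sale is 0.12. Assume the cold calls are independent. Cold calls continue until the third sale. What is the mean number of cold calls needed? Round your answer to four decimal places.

25.0000

Y = total cold calls until the third success; negative binomial with r=3, p=0.12.
E[Y] = r / p = 3 / 0.12 = 25.000000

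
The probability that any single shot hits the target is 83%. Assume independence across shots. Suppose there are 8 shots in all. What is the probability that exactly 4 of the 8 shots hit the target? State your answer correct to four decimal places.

X ~ Binomial(n=8, p=0.83).
P(X=4) = C(8,4) · p^4 · (1−p)^4
= 70 · 0.47458 · 0.00083521 = 0.027746

0.0277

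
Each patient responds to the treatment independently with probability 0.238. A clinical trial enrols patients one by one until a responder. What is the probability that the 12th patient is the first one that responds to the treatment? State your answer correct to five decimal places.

0.01197

Geometric (trials to first success), p = 0.238.
P(Y = 12) = (1−p)^11 · p = 0.050293 · 0.238 = 0.0119697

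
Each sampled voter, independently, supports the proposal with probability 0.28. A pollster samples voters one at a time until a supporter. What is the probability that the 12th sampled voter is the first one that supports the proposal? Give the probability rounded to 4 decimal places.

0.0075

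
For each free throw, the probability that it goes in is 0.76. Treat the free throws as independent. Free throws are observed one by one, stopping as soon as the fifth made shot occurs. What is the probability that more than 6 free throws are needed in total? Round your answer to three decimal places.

0.442

Needing more than 6 free throws ⇔ fewer than 5 successes in the first 6. With X ~ Binomial(6, 0.76), P(Y > 6) = P(X ≤ 4).
  k=0: C(6,0)·0.76^0·0.24^6 = 0.00019
  k=1: C(6,1)·0.76^1·0.24^5 = 0.00363
  k=2: C(6,2)·0.76^2·0.24^4 = 0.02875
  k=3: C(6,3)·0.76^3·0.24^3 = 0.12137
  k=4: C(6,4)·0.76^4·0.24^2 = 0.28825
P(X ≤ 4) = 0.44218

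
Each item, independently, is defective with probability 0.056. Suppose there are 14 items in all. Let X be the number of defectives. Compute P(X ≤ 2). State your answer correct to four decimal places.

X ~ Binomial(14, 0.056); P(X ≤ 2) = Σ C(14,k) p^k (1−p)^(14−k) over k:
  k=0: C(14,0)·0.056^0·0.944^14 = 0.446281
  k=1: C(14,1)·0.056^1·0.944^13 = 0.370640
  k=2: C(14,2)·0.056^2·0.944^12 = 0.142916
Total = 0.959836

0.9598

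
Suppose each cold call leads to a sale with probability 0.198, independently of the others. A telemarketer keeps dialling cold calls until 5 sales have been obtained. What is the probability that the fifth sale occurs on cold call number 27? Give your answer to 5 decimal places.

0.03547

Y = trial on which the fifth success occurs; negative binomial, r=5, p=0.198.
P(Y=27) = C(26,4) · p^5 · (1−p)^22
= 14950 · 0.00030432 · 0.0077954 = 0.0354653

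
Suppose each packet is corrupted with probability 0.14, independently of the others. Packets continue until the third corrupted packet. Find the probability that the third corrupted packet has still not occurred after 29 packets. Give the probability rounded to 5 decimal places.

0.20769

Needing more than 29 packets ⇔ fewer than 3 successes in the first 29. With X ~ Binomial(29, 0.14), P(Y > 29) = P(X ≤ 2).
  k=0: C(29,0)·0.14^0·0.86^29 = 0.0126025
  k=1: C(29,1)·0.14^1·0.86^28 = 0.0594953
  k=2: C(29,2)·0.14^2·0.86^27 = 0.1355939
P(X ≤ 2) = 0.2076917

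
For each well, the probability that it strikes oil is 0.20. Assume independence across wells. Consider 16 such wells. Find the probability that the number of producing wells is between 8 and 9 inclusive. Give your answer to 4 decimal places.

X ~ Binomial(16, 0.20); P(8 ≤ X ≤ 9) = Σ C(16,k) p^k (1−p)^(16−k) over k:
  k=8: C(16,8)·0.20^8·0.80^8 = 0.005528
  k=9: C(16,9)·0.20^9·0.80^7 = 0.001228
Total = 0.006756

0.0068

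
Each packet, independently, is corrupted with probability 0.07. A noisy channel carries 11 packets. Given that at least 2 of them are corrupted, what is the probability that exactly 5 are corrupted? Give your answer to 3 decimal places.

X ~ Binomial(11, 0.07). Want P(X=5 | X≥2) = P(X=5) / P(X≥2).
P(X=5) = C(11,5)·0.07^5·0.93^6 = 0.00050
P(X≥2) = 1 − 0.45010 − 0.37267 = 0.17723
Ratio = 0.00050 / 0.17723 = 0.00283

0.003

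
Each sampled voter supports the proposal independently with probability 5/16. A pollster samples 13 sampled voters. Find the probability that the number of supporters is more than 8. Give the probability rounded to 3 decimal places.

0.005

X ~ Binomial(13, 0.3125); P(X ≥ 9) = Σ C(13,k) p^k (1−p)^(13−k) over k:
  k=9: C(13,9)·0.3125^9·0.6875^4 = 0.00454
  k=10: C(13,10)·0.3125^10·0.6875^3 = 0.00083
  k=11: C(13,11)·0.3125^11·0.6875^2 = 0.00010
  k=12: C(13,12)·0.3125^12·0.6875^1 = 0.00001
  k=13: C(13,13)·0.3125^13·0.6875^0 = 0.00000
Total = 0.00548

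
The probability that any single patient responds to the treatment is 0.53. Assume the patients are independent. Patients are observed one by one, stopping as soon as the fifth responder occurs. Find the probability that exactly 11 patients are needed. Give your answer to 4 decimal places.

Y = trial on which the fifth success occurs; negative binomial, r=5, p=0.53.
P(Y=11) = C(10,4) · p^5 · (1−p)^6
= 210 · 0.04182 · 0.010779 = 0.094664

0.0947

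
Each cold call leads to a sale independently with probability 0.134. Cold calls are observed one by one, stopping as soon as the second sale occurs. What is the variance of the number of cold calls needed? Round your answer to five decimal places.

96.45801

Y = total cold calls until the second success; negative binomial with r=2, p=0.134.
Var(Y) = r(1−p)/p² = 2·0.866 / 0.134² = 96.4580085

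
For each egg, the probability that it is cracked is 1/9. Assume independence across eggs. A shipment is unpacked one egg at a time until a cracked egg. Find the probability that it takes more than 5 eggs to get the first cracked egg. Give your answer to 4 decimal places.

0.5549

Y = number of eggs to the first success; geometric, p = 0.111111.
P(Y > 5) = P(first 5 all fail) = (1−p)^5 = 0.554929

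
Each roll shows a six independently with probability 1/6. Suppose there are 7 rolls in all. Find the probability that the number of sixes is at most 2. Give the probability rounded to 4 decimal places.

X ~ Binomial(7, 0.166667); P(X ≤ 2) = Σ C(7,k) p^k (1−p)^(7−k) over k:
  k=0: C(7,0)·0.166667^0·0.833333^7 = 0.279082
  k=1: C(7,1)·0.166667^1·0.833333^6 = 0.390714
  k=2: C(7,2)·0.166667^2·0.833333^5 = 0.234429
Total = 0.904225

0.9042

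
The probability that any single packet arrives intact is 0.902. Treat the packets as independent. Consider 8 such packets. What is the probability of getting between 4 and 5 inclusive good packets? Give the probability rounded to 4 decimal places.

0.0357

X ~ Binomial(8, 0.902); P(4 ≤ X ≤ 5) = Σ C(8,k) p^k (1−p)^(8−k) over k:
  k=4: C(8,4)·0.902^4·0.098^4 = 0.004274
  k=5: C(8,5)·0.902^5·0.098^3 = 0.031470
Total = 0.035744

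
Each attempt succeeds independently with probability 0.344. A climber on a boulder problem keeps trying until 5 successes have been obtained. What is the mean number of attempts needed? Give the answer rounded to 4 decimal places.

Y = total attempts until the fifth success; negative binomial with r=5, p=0.344.
E[Y] = r / p = 5 / 0.344 = 14.534884

14.5349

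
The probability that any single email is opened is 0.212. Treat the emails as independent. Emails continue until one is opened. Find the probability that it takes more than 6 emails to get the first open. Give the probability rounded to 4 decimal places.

0.2394

Y = number of emails to the first success; geometric, p = 0.212.
P(Y > 6) = P(first 6 all fail) = (1−p)^6 = 0.239418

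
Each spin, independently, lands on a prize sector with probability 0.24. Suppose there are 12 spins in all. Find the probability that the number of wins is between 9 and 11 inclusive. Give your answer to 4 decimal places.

X ~ Binomial(12, 0.24); P(9 ≤ X ≤ 11) = Σ C(12,k) p^k (1−p)^(12−k) over k:
  k=9: C(12,9)·0.24^9·0.76^3 = 0.000255
  k=10: C(12,10)·0.24^10·0.76^2 = 0.000024
  k=11: C(12,11)·0.24^11·0.76^1 = 0.000001
Total = 0.000281

0.0003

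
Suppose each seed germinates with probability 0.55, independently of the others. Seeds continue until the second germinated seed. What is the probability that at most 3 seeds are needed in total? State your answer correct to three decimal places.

Finishing within 3 seeds ⇔ at least 2 successes in the first 3. With X ~ Binomial(3, 0.55), P(Y ≤ 3) = 1 − P(X ≤ 1).
  k=0: C(3,0)·0.55^0·0.45^3 = 0.09112
  k=1: C(3,1)·0.55^1·0.45^2 = 0.33413
1 − 0.42525 = 0.57475

0.575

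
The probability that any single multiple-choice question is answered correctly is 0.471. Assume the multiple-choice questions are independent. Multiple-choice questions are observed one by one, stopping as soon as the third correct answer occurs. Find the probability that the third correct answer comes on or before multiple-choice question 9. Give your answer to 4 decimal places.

0.8782

Finishing within 9 multiple-choice questions ⇔ at least 3 successes in the first 9. With X ~ Binomial(9, 0.471), P(Y ≤ 9) = 1 − P(X ≤ 2).
  k=0: C(9,0)·0.471^0·0.529^9 = 0.003244
  k=1: C(9,1)·0.471^1·0.529^8 = 0.025996
  k=2: C(9,2)·0.471^2·0.529^7 = 0.092584
1 − 0.121824 = 0.878176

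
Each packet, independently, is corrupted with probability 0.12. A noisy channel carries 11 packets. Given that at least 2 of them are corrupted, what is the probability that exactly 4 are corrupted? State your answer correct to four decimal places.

X ~ Binomial(11, 0.12). Want P(X=4 | X≥2) = P(X=4) / P(X≥2).
P(X=4) = C(11,4)·0.12^4·0.88^7 = 0.027965
P(X≥2) = 1 − 0.245081 − 0.367621 = 0.387298
Ratio = 0.027965 / 0.387298 = 0.072206

0.0722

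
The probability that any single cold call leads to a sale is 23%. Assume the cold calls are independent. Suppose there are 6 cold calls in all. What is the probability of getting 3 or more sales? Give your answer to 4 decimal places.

X ~ Binomial(6, 0.23); P(X ≥ 3) = Σ C(6,k) p^k (1−p)^(6−k) over k:
  k=3: C(6,3)·0.23^3·0.77^3 = 0.111093
  k=4: C(6,4)·0.23^4·0.77^2 = 0.024888
  k=5: C(6,5)·0.23^5·0.77^1 = 0.002974
  k=6: C(6,6)·0.23^6·0.77^0 = 0.000148
Total = 0.139102

0.1391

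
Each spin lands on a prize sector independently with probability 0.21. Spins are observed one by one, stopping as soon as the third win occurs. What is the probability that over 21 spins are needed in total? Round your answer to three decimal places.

Needing more than 21 spins ⇔ fewer than 3 successes in the first 21. With X ~ Binomial(21, 0.21), P(Y > 21) = P(X ≤ 2).
  k=0: C(21,0)·0.21^0·0.79^21 = 0.00708
  k=1: C(21,1)·0.21^1·0.79^20 = 0.03953
  k=2: C(21,2)·0.21^2·0.79^19 = 0.10509
P(X ≤ 2) = 0.15171

0.152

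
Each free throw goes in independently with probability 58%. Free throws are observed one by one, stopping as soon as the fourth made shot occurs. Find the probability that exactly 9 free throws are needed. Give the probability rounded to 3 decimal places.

Y = trial on which the fourth success occurs; negative binomial, r=4, p=0.58.
P(Y=9) = C(8,3) · p^4 · (1−p)^5
= 56 · 0.11316 · 0.013069 = 0.08282

0.083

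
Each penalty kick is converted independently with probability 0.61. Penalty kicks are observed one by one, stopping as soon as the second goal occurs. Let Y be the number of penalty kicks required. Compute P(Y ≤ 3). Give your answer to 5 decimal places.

Finishing within 3 penalty kicks ⇔ at least 2 successes in the first 3. With X ~ Binomial(3, 0.61), P(Y ≤ 3) = 1 − P(X ≤ 1).
  k=0: C(3,0)·0.61^0·0.39^3 = 0.0593190
  k=1: C(3,1)·0.61^1·0.39^2 = 0.2783430
1 − 0.3376620 = 0.6623380

0.66234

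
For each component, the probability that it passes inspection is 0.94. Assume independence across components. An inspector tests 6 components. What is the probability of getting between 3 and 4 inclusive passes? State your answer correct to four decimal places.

0.0457

X ~ Binomial(6, 0.94); P(3 ≤ X ≤ 4) = Σ C(6,k) p^k (1−p)^(6−k) over k:
  k=3: C(6,3)·0.94^3·0.06^3 = 0.003588
  k=4: C(6,4)·0.94^4·0.06^2 = 0.042160
Total = 0.045749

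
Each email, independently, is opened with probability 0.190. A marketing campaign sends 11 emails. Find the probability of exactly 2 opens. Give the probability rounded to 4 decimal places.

X ~ Binomial(n=11, p=0.19).
P(X=2) = C(11,2) · p^2 · (1−p)^9
= 55 · 0.0361 · 0.15009 = 0.298013

0.2980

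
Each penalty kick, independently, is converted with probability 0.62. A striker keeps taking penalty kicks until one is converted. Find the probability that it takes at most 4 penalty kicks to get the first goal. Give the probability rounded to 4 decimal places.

Y = number of penalty kicks to the first success; geometric, p = 0.62.
P(Y ≤ 4) = 1 − (1−p)^4 = 1 − 0.020851 = 0.979149

0.9791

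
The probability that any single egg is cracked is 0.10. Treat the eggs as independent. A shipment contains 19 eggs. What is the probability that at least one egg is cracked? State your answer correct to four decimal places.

P(at least one) = 1 − P(none) = 1 − (1 − 0.10)^19
= 1 − 0.135085 = 0.864915

0.8649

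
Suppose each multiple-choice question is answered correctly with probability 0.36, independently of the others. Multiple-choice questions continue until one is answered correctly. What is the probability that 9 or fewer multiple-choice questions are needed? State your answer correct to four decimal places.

0.9820

Y = number of multiple-choice questions to the first success; geometric, p = 0.36.
P(Y ≤ 9) = 1 − (1−p)^9 = 1 − 0.018014 = 0.981986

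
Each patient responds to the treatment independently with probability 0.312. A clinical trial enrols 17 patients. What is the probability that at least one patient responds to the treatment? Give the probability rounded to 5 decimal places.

P(at least one) = 1 − P(none) = 1 − (1 − 0.312)^17
= 1 − 0.0017338 = 0.9982662

0.99827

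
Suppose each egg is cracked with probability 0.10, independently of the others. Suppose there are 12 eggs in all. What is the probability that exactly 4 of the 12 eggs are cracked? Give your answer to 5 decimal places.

X ~ Binomial(n=12, p=0.10).
P(X=4) = C(12,4) · p^4 · (1−p)^8
= 495 · 0.0001 · 0.43047 = 0.0213081

0.02131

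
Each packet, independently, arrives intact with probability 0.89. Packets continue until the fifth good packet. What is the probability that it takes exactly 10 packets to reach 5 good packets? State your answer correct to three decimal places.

Y = trial on which the fifth success occurs; negative binomial, r=5, p=0.89.
P(Y=10) = C(9,4) · p^5 · (1−p)^5
= 126 · 0.55841 · 1.6105e-05 = 0.00113

0.001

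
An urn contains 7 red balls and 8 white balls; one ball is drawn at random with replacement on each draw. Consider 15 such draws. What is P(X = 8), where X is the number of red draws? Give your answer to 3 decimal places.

X ~ Binomial(n=15, p=0.466667).
P(X=8) = C(15,8) · p^8 · (1−p)^7
= 6435 · 0.0022493 · 0.012274 = 0.17766

0.178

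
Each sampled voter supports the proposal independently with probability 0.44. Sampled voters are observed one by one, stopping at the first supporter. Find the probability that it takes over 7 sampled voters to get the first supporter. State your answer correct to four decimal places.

0.0173

Y = number of sampled voters to the first success; geometric, p = 0.44.
P(Y > 7) = P(first 7 all fail) = (1−p)^7 = 0.017271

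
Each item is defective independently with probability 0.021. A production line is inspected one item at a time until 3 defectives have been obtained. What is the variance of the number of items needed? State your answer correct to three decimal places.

Y = total items until the third success; negative binomial with r=3, p=0.021.
Var(Y) = r(1−p)/p² = 3·0.979 / 0.021² = 6659.86395

6659.864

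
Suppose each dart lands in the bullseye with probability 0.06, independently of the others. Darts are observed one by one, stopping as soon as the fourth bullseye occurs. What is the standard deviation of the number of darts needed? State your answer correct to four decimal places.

32.3179

Y = total darts until the fourth success; negative binomial with r=4, p=0.06.
SD(Y) = √[r(1−p)/p²] = √(1044.444444) = 32.317866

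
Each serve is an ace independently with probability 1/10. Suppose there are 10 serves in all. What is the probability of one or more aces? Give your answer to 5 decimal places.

0.65132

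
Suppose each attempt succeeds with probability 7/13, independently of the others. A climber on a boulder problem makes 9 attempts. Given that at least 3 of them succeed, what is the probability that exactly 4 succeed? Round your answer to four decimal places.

0.2354

X ~ Binomial(9, 0.538462). Want P(X=4 | X≥3) = P(X=4) / P(X≥3).
P(X=4) = C(9,4)·0.538462^4·0.461538^5 = 0.221834
P(X≥3) = 1 − 0.000950 − 0.009978 − 0.046566 = 0.942505
Ratio = 0.221834 / 0.942505 = 0.235367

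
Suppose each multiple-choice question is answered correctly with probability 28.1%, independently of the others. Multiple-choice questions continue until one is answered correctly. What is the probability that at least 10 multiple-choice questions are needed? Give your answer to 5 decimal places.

Y = number of multiple-choice questions to the first success; geometric, p = 0.281.
P(Y > 9) = P(first 9 all fail) = (1−p)^9 = 0.0513523

0.05135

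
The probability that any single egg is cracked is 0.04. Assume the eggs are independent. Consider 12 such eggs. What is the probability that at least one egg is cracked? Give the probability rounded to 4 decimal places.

P(at least one) = 1 − P(none) = 1 − (1 − 0.04)^12
= 1 − 0.612710 = 0.387290

0.3873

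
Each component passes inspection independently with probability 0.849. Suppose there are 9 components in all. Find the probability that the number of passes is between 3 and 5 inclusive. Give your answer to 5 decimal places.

X ~ Binomial(9, 0.849); P(3 ≤ X ≤ 5) = Σ C(9,k) p^k (1−p)^(9−k) over k:
  k=3: C(9,3)·0.849^3·0.151^6 = 0.0006093
  k=4: C(9,4)·0.849^4·0.151^5 = 0.0051391
  k=5: C(9,5)·0.849^5·0.151^4 = 0.0288946
Total = 0.0346430

0.03464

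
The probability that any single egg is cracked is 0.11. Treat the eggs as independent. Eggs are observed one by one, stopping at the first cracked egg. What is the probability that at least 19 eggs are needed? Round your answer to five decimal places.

Y = number of eggs to the first success; geometric, p = 0.11.
P(Y > 18) = P(first 18 all fail) = (1−p)^18 = 0.1227496

0.12275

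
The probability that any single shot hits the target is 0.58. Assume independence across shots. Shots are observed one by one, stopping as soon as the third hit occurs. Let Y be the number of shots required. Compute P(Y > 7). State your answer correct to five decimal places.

Needing more than 7 shots ⇔ fewer than 3 successes in the first 7. With X ~ Binomial(7, 0.58), P(Y > 7) = P(X ≤ 2).
  k=0: C(7,0)·0.58^0·0.42^7 = 0.0023054
  k=1: C(7,1)·0.58^1·0.42^6 = 0.0222855
  k=2: C(7,2)·0.58^2·0.42^5 = 0.0923255
P(X ≤ 2) = 0.1169164

0.11692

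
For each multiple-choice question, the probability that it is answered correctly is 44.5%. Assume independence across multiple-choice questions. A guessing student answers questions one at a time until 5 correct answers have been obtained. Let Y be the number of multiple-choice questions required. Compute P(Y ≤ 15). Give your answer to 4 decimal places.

0.8716

Finishing within 15 multiple-choice questions ⇔ at least 5 successes in the first 15. With X ~ Binomial(15, 0.445), P(Y ≤ 15) = 1 − P(X ≤ 4).
  k=0: C(15,0)·0.445^0·0.555^15 = 0.000146
  k=1: C(15,1)·0.445^1·0.555^14 = 0.001756
  k=2: C(15,2)·0.445^2·0.555^13 = 0.009856
  k=3: C(15,3)·0.445^3·0.555^12 = 0.034246
  k=4: C(15,4)·0.445^4·0.555^11 = 0.082375
1 − 0.128379 = 0.871621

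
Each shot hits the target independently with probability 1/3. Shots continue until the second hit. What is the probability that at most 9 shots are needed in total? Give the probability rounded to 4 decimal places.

0.8569

Finishing within 9 shots ⇔ at least 2 successes in the first 9. With X ~ Binomial(9, 0.333333), P(Y ≤ 9) = 1 − P(X ≤ 1).
  k=0: C(9,0)·0.333333^0·0.666667^9 = 0.026012
  k=1: C(9,1)·0.333333^1·0.666667^8 = 0.117055
1 − 0.143068 = 0.856932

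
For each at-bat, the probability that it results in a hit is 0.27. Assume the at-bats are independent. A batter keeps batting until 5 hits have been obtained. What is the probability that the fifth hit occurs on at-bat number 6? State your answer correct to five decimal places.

0.00524

Y = trial on which the fifth success occurs; negative binomial, r=5, p=0.27.
P(Y=6) = C(5,4) · p^5 · (1−p)^1
= 5 · 0.0014349 · 0.73 = 0.0052374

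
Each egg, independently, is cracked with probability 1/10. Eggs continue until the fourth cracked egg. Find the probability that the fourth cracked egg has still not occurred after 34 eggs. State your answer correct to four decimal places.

0.5538

Needing more than 34 eggs ⇔ fewer than 4 successes in the first 34. With X ~ Binomial(34, 0.10), P(Y > 34) = P(X ≤ 3).
  k=0: C(34,0)·0.10^0·0.90^34 = 0.027813
  k=1: C(34,1)·0.10^1·0.90^33 = 0.105071
  k=2: C(34,2)·0.10^2·0.90^32 = 0.192630
  k=3: C(34,3)·0.10^3·0.90^31 = 0.228302
P(X ≤ 3) = 0.553815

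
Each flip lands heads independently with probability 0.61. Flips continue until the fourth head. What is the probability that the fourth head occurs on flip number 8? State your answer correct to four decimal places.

Y = trial on which the fourth success occurs; negative binomial, r=4, p=0.61.
P(Y=8) = C(7,3) · p^4 · (1−p)^4
= 35 · 0.13846 · 0.023134 = 0.112110

0.1121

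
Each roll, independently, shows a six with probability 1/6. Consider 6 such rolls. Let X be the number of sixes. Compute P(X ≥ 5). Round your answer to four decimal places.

X ~ Binomial(6, 0.166667); P(X ≥ 5) = Σ C(6,k) p^k (1−p)^(6−k) over k:
  k=5: C(6,5)·0.166667^5·0.833333^1 = 0.000643
  k=6: C(6,6)·0.166667^6·0.833333^0 = 0.000021
Total = 0.000664

0.0007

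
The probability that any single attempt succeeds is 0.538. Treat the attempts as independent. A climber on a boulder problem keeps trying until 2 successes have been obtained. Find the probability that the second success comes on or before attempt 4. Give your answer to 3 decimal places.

0.742

Finishing within 4 attempts ⇔ at least 2 successes in the first 4. With X ~ Binomial(4, 0.538), P(Y ≤ 4) = 1 − P(X ≤ 1).
  k=0: C(4,0)·0.538^0·0.462^4 = 0.04556
  k=1: C(4,1)·0.538^1·0.462^3 = 0.21221
1 − 0.25777 = 0.74223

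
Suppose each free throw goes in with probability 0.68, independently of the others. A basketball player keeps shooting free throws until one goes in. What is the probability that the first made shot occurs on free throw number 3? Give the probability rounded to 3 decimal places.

Geometric (trials to first success), p = 0.68.
P(Y = 3) = (1−p)^2 · p = 0.1024 · 0.68 = 0.06963

0.070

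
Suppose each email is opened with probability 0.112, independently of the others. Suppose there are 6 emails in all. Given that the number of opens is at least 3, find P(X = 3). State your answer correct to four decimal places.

0.9095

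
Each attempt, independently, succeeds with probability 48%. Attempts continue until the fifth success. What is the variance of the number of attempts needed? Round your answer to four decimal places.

Y = total attempts until the fifth success; negative binomial with r=5, p=0.48.
Var(Y) = r(1−p)/p² = 5·0.52 / 0.48² = 11.284722

11.2847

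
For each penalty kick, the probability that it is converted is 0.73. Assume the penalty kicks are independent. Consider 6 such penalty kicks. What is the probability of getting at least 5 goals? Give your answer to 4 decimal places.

0.4872

X ~ Binomial(6, 0.73); P(X ≥ 5) = Σ C(6,k) p^k (1−p)^(6−k) over k:
  k=5: C(6,5)·0.73^5·0.27^1 = 0.335838
  k=6: C(6,6)·0.73^6·0.27^0 = 0.151334
Total = 0.487172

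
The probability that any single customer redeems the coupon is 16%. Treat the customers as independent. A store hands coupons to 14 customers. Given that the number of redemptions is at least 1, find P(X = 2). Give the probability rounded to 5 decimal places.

X ~ Binomial(14, 0.16). Want P(X=2 | X≥1) = P(X=2) / P(X≥1).
P(X=2) = C(14,2)·0.16^2·0.84^12 = 0.2874967
P(X≥1) = 1 − 0.0870783 = 0.9129217
Ratio = 0.2874967 / 0.9129217 = 0.3149193

0.31492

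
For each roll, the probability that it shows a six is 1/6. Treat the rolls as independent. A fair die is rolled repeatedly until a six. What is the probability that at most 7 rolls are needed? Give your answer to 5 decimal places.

0.72092

Y = number of rolls to the first success; geometric, p = 0.166667.
P(Y ≤ 7) = 1 − (1−p)^7 = 1 − 0.2790816 = 0.7209184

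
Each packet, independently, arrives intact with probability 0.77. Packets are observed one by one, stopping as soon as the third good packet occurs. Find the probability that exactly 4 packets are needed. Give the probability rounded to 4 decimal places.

0.3150

Y = trial on which the third success occurs; negative binomial, r=3, p=0.77.
P(Y=4) = C(3,2) · p^3 · (1−p)^1
= 3 · 0.45653 · 0.23 = 0.315008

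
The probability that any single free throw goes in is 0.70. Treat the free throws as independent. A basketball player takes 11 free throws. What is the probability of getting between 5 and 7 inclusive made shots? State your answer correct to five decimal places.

X ~ Binomial(11, 0.70); P(5 ≤ X ≤ 7) = Σ C(11,k) p^k (1−p)^(11−k) over k:
  k=5: C(11,5)·0.70^5·0.30^6 = 0.0566056
  k=6: C(11,6)·0.70^6·0.30^5 = 0.1320798
  k=7: C(11,7)·0.70^7·0.30^4 = 0.2201330
Total = 0.4088185

0.40882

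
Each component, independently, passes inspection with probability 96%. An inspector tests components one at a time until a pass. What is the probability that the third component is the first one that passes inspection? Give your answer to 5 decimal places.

0.00154

Geometric (trials to first success), p = 0.96.
P(Y = 3) = (1−p)^2 · p = 0.0016 · 0.96 = 0.0015360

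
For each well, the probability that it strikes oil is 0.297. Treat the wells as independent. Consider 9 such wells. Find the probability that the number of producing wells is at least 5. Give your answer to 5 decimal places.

0.09517

X ~ Binomial(9, 0.297); P(X ≥ 5) = Σ C(9,k) p^k (1−p)^(9−k) over k:
  k=5: C(9,5)·0.297^5·0.703^4 = 0.0711171
  k=6: C(9,6)·0.297^6·0.703^3 = 0.0200301
  k=7: C(9,7)·0.297^7·0.703^2 = 0.0036267
  k=8: C(9,8)·0.297^8·0.703^1 = 0.0003830
  k=9: C(9,9)·0.297^9·0.703^0 = 0.0000180
Total = 0.0951749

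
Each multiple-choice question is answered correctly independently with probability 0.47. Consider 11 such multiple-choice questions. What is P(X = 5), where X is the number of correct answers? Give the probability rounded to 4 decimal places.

0.2348

X ~ Binomial(n=11, p=0.47).
P(X=5) = C(11,5) · p^5 · (1−p)^6
= 462 · 0.022935 · 0.022164 = 0.234848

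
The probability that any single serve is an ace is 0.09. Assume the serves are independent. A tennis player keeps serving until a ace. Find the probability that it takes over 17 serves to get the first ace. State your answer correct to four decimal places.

Y = number of serves to the first success; geometric, p = 0.09.
P(Y > 17) = P(first 17 all fail) = (1−p)^17 = 0.201235

0.2012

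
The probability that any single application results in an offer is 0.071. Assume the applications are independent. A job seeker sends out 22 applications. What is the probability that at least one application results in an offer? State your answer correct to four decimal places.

0.8021

P(at least one) = 1 − P(none) = 1 − (1 − 0.071)^22
= 1 − 0.197854 = 0.802146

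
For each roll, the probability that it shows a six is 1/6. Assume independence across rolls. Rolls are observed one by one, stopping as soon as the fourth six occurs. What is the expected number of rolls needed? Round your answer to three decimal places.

Y = total rolls until the fourth success; negative binomial with r=4, p=0.166667.
E[Y] = r / p = 4 / 0.166667 = 24.00000

24.000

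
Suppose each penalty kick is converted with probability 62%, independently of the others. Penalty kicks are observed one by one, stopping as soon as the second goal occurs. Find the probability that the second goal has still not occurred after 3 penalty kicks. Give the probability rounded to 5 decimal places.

Needing more than 3 penalty kicks ⇔ fewer than 2 successes in the first 3. With X ~ Binomial(3, 0.62), P(Y > 3) = P(X ≤ 1).
  k=0: C(3,0)·0.62^0·0.38^3 = 0.0548720
  k=1: C(3,1)·0.62^1·0.38^2 = 0.2685840
P(X ≤ 1) = 0.3234560

0.32346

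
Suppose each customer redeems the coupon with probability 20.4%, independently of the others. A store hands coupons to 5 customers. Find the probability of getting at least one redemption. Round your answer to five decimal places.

0.68043

P(at least one) = 1 − P(none) = 1 − (1 − 0.204)^5
= 1 − 0.3195695 = 0.6804305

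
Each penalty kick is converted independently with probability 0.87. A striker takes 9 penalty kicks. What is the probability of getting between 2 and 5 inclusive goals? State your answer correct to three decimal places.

X ~ Binomial(9, 0.87); P(2 ≤ X ≤ 5) = Σ C(9,k) p^k (1−p)^(9−k) over k:
  k=2: C(9,2)·0.87^2·0.13^7 = 0.00002
  k=3: C(9,3)·0.87^3·0.13^6 = 0.00027
  k=4: C(9,4)·0.87^4·0.13^5 = 0.00268
  k=5: C(9,5)·0.87^5·0.13^4 = 0.01794
Total = 0.02090

0.021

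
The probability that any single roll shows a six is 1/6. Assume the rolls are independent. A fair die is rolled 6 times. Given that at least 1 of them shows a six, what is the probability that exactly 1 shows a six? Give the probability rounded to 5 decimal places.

X ~ Binomial(6, 0.166667). Want P(X=1 | X≥1) = P(X=1) / P(X≥1).
P(X=1) = C(6,1)·0.166667^1·0.833333^5 = 0.4018776
P(X≥1) = 1 − 0.3348980 = 0.6651020
Ratio = 0.4018776 / 0.6651020 = 0.6042345

0.60423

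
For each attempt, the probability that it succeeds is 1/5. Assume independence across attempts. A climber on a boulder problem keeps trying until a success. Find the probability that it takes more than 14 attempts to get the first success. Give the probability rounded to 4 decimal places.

Y = number of attempts to the first success; geometric, p = 0.20.
P(Y > 14) = P(first 14 all fail) = (1−p)^14 = 0.043980

0.0440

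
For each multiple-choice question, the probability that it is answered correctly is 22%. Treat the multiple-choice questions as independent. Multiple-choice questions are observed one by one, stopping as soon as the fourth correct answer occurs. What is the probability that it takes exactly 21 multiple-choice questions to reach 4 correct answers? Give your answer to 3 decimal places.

Y = trial on which the fourth success occurs; negative binomial, r=4, p=0.22.
P(Y=21) = C(20,3) · p^4 · (1−p)^17
= 1140 · 0.0023426 · 0.014642 = 0.03910

0.039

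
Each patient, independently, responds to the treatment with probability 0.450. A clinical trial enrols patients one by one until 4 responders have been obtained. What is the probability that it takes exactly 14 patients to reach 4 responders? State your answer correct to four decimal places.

Y = trial on which the fourth success occurs; negative binomial, r=4, p=0.45.
P(Y=14) = C(13,3) · p^4 · (1−p)^10
= 286 · 0.041006 · 0.002533 = 0.029706

0.0297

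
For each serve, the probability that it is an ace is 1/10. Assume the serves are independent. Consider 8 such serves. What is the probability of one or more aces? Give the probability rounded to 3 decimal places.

0.570

P(at least one) = 1 − P(none) = 1 − (1 − 0.10)^8
= 1 − 0.43047 = 0.56953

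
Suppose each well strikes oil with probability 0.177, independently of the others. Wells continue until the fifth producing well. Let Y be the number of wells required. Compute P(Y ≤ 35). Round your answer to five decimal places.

0.76680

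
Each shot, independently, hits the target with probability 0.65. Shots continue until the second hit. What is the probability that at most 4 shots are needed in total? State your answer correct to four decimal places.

0.8735

Finishing within 4 shots ⇔ at least 2 successes in the first 4. With X ~ Binomial(4, 0.65), P(Y ≤ 4) = 1 − P(X ≤ 1).
  k=0: C(4,0)·0.65^0·0.35^4 = 0.015006
  k=1: C(4,1)·0.65^1·0.35^3 = 0.111475
1 − 0.126481 = 0.873519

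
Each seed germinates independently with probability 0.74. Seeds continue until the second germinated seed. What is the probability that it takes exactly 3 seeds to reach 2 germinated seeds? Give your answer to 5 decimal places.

Y = trial on which the second success occurs; negative binomial, r=2, p=0.74.
P(Y=3) = C(2,1) · p^2 · (1−p)^1
= 2 · 0.5476 · 0.26 = 0.2847520

0.28475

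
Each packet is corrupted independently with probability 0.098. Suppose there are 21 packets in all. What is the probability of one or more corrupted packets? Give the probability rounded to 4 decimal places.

0.8854

P(at least one) = 1 − P(none) = 1 − (1 − 0.098)^21
= 1 − 0.114640 = 0.885360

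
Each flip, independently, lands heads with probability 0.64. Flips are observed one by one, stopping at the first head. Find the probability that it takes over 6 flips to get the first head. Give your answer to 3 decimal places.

0.002

Y = number of flips to the first success; geometric, p = 0.64.
P(Y > 6) = P(first 6 all fail) = (1−p)^6 = 0.00218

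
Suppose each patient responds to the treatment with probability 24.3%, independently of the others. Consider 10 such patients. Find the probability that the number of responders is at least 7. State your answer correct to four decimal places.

X ~ Binomial(10, 0.243); P(X ≥ 7) = Σ C(10,k) p^k (1−p)^(10−k) over k:
  k=7: C(10,7)·0.243^7·0.757^3 = 0.002604
  k=8: C(10,8)·0.243^8·0.757^2 = 0.000314
  k=9: C(10,9)·0.243^9·0.757^1 = 0.000022
  k=10: C(10,10)·0.243^10·0.757^0 = 0.000001
Total = 0.002941

0.0029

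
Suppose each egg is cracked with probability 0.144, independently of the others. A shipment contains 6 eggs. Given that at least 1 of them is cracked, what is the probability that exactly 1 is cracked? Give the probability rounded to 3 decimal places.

0.655

X ~ Binomial(6, 0.144). Want P(X=1 | X≥1) = P(X=1) / P(X≥1).
P(X=1) = C(6,1)·0.144^1·0.856^5 = 0.39708
P(X≥1) = 1 − 0.39341 = 0.60659
Ratio = 0.39708 / 0.60659 = 0.65461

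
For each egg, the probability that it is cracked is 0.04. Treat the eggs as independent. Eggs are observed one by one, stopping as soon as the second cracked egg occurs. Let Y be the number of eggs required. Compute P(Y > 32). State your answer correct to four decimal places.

0.6319

Needing more than 32 eggs ⇔ fewer than 2 successes in the first 32. With X ~ Binomial(32, 0.04), P(Y > 32) = P(X ≤ 1).
  k=0: C(32,0)·0.04^0·0.96^32 = 0.270819
  k=1: C(32,1)·0.04^1·0.96^31 = 0.361092
P(X ≤ 1) = 0.631911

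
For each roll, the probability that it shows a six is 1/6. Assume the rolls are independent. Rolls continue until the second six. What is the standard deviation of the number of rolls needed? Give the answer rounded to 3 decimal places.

7.746

Y = total rolls until the second success; negative binomial with r=2, p=0.166667.
SD(Y) = √[r(1−p)/p²] = √(60.00000) = 7.74597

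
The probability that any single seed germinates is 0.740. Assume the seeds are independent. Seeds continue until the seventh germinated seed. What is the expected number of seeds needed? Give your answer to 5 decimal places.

Y = total seeds until the seventh success; negative binomial with r=7, p=0.74.
E[Y] = r / p = 7 / 0.74 = 9.4594595

9.45946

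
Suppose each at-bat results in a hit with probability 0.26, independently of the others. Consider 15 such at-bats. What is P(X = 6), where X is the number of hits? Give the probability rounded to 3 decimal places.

0.103

X ~ Binomial(n=15, p=0.26).
P(X=6) = C(15,6) · p^6 · (1−p)^9
= 5005 · 0.00030892 · 0.06654 = 0.10288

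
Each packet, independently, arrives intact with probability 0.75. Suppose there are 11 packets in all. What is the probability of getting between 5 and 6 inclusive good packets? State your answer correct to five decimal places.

0.10707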